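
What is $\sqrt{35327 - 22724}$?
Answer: $\sqrt{12603} \approx 112.26$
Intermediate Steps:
$\sqrt{35327 - 22724} = \sqrt{12603}$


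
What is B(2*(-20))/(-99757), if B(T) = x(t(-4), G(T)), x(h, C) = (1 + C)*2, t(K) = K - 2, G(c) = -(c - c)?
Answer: -2/99757 ≈ -2.0049e-5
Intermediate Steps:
G(c) = 0 (G(c) = -1*0 = 0)
t(K) = -2 + K
x(h, C) = 2 + 2*C
B(T) = 2 (B(T) = 2 + 2*0 = 2 + 0 = 2)
B(2*(-20))/(-99757) = 2/(-99757) = 2*(-1/99757) = -2/99757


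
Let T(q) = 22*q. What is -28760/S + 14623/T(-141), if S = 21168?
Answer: -4153679/683991 ≈ -6.0727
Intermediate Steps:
-28760/S + 14623/T(-141) = -28760/21168 + 14623/((22*(-141))) = -28760*1/21168 + 14623/(-3102) = -3595/2646 + 14623*(-1/3102) = -3595/2646 - 14623/3102 = -4153679/683991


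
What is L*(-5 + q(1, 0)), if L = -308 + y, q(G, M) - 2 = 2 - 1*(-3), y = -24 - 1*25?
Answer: -714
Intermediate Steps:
y = -49 (y = -24 - 25 = -49)
q(G, M) = 7 (q(G, M) = 2 + (2 - 1*(-3)) = 2 + (2 + 3) = 2 + 5 = 7)
L = -357 (L = -308 - 49 = -357)
L*(-5 + q(1, 0)) = -357*(-5 + 7) = -357*2 = -714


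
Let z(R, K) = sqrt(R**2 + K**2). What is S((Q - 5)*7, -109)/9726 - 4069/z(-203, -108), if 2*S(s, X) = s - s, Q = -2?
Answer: -4069*sqrt(52873)/52873 ≈ -17.696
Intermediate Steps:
z(R, K) = sqrt(K**2 + R**2)
S(s, X) = 0 (S(s, X) = (s - s)/2 = (1/2)*0 = 0)
S((Q - 5)*7, -109)/9726 - 4069/z(-203, -108) = 0/9726 - 4069/sqrt((-108)**2 + (-203)**2) = 0*(1/9726) - 4069/sqrt(11664 + 41209) = 0 - 4069*sqrt(52873)/52873 = -4069*sqrt(52873)/52873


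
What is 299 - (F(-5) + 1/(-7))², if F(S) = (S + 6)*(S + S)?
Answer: 9610/49 ≈ 196.12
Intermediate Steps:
F(S) = 2*S*(6 + S) (F(S) = (6 + S)*(2*S) = 2*S*(6 + S))
299 - (F(-5) + 1/(-7))² = 299 - (2*(-5)*(6 - 5) + 1/(-7))² = 299 - (2*(-5)*1 - ⅐)² = 299 - (-10 - ⅐)² = 299 - (-71/7)² = 299 - 1*5041/49 = 299 - 5041/49 = 9610/49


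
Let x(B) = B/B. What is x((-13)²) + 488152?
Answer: 488153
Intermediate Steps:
x(B) = 1
x((-13)²) + 488152 = 1 + 488152 = 488153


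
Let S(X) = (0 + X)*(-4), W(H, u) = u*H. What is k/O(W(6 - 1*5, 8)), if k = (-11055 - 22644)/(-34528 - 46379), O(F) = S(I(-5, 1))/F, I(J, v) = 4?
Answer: -11233/53938 ≈ -0.20826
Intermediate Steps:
W(H, u) = H*u
S(X) = -4*X (S(X) = X*(-4) = -4*X)
O(F) = -16/F (O(F) = (-4*4)/F = -16/F)
k = 11233/26969 (k = -33699/(-80907) = -33699*(-1/80907) = 11233/26969 ≈ 0.41652)
k/O(W(6 - 1*5, 8)) = 11233/(26969*((-16*1/(8*(6 - 1*5))))) = 11233/(26969*((-16*1/(8*(6 - 5))))) = 11233/(26969*((-16/(1*8)))) = 11233/(26969*((-16/8))) = 11233/(26969*((-16*⅛))) = (11233/26969)/(-2) = (11233/26969)*(-½) = -11233/53938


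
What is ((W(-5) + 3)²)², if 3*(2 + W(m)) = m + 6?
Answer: 256/81 ≈ 3.1605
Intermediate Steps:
W(m) = m/3 (W(m) = -2 + (m + 6)/3 = -2 + (6 + m)/3 = -2 + (2 + m/3) = m/3)
((W(-5) + 3)²)² = (((⅓)*(-5) + 3)²)² = ((-5/3 + 3)²)² = ((4/3)²)² = (16/9)² = 256/81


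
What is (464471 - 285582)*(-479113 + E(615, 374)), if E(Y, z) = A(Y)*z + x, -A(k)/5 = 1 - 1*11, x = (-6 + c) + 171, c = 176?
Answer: -82301820008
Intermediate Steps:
x = 341 (x = (-6 + 176) + 171 = 170 + 171 = 341)
A(k) = 50 (A(k) = -5*(1 - 1*11) = -5*(1 - 11) = -5*(-10) = 50)
E(Y, z) = 341 + 50*z (E(Y, z) = 50*z + 341 = 341 + 50*z)
(464471 - 285582)*(-479113 + E(615, 374)) = (464471 - 285582)*(-479113 + (341 + 50*374)) = 178889*(-479113 + (341 + 18700)) = 178889*(-479113 + 19041) = 178889*(-460072) = -82301820008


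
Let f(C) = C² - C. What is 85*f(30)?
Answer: 73950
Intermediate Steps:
85*f(30) = 85*(30*(-1 + 30)) = 85*(30*29) = 85*870 = 73950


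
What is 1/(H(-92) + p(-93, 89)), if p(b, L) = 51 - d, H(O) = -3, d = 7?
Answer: 1/41 ≈ 0.024390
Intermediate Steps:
p(b, L) = 44 (p(b, L) = 51 - 1*7 = 51 - 7 = 44)
1/(H(-92) + p(-93, 89)) = 1/(-3 + 44) = 1/41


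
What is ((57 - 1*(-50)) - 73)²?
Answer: 1156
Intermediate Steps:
((57 - 1*(-50)) - 73)² = ((57 + 50) - 73)² = (107 - 73)² = 34² = 1156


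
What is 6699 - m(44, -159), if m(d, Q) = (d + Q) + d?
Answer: 6770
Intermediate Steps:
m(d, Q) = Q + 2*d (m(d, Q) = (Q + d) + d = Q + 2*d)
6699 - m(44, -159) = 6699 - (-159 + 2*44) = 6699 - (-159 + 88) = 6699 - 1*(-71) = 6699 + 71 = 6770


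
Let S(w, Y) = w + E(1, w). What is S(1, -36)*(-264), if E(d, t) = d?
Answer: -528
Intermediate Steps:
S(w, Y) = 1 + w (S(w, Y) = w + 1 = 1 + w)
S(1, -36)*(-264) = (1 + 1)*(-264) = 2*(-264) = -528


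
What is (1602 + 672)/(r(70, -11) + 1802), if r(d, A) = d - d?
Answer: 1137/901 ≈ 1.2619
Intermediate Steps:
r(d, A) = 0
(1602 + 672)/(r(70, -11) + 1802) = (1602 + 672)/(0 + 1802) = 2274/1802 = 2274*(1/1802) = 1137/901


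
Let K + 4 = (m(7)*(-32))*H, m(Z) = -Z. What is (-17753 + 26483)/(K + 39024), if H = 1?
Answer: 4365/19622 ≈ 0.22245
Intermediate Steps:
K = 220 (K = -4 + (-1*7*(-32))*1 = -4 - 7*(-32)*1 = -4 + 224*1 = -4 + 224 = 220)
(-17753 + 26483)/(K + 39024) = (-17753 + 26483)/(220 + 39024) = 8730/39244 = 8730*(1/39244) = 4365/19622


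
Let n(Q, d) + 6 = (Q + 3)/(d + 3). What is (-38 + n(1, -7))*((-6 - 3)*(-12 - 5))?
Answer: -6885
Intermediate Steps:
n(Q, d) = -6 + (3 + Q)/(3 + d) (n(Q, d) = -6 + (Q + 3)/(d + 3) = -6 + (3 + Q)/(3 + d))
(-38 + n(1, -7))*((-6 - 3)*(-12 - 5)) = (-38 + (-15 + 1 - 6*(-7))/(3 - 7))*((-6 - 3)*(-12 - 5)) = (-38 + (-15 + 1 + 42)/(-4))*(-9*(-17)) = (-38 - ¼*28)*153 = (-38 - 7)*153 = -45*153 = -6885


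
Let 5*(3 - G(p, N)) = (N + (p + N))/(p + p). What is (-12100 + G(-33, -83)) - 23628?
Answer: -11789449/330 ≈ -35726.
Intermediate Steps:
G(p, N) = 3 - (p + 2*N)/(10*p) (G(p, N) = 3 - (N + (p + N))/(5*(p + p)) = 3 - (N + (N + p))/(5*(2*p)) = 3 - (p + 2*N)*1/(2*p)/5 = 3 - (p + 2*N)/(10*p))
(-12100 + G(-33, -83)) - 23628 = (-12100 + (29/10 - ⅕*(-83)/(-33))) - 23628 = (-12100 + (29/10 - ⅕*(-83)*(-1/33))) - 23628 = (-12100 + (29/10 - 83/165)) - 23628 = (-12100 + 791/330) - 23628 = -3992209/330 - 23628 = -11789449/330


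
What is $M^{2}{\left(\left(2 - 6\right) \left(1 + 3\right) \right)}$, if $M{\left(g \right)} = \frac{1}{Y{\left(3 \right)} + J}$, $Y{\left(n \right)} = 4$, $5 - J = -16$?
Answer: $\frac{1}{625} \approx 0.0016$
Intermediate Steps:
$J = 21$ ($J = 5 - -16 = 5 + 16 = 21$)
$M{\left(g \right)} = \frac{1}{25}$ ($M{\left(g \right)} = \frac{1}{4 + 21} = \frac{1}{25}$)
$M^{2}{\left(\left(2 - 6\right) \left(1 + 3\right) \right)} = \left(\frac{1}{25}\right)^{2} = \frac{1}{625}$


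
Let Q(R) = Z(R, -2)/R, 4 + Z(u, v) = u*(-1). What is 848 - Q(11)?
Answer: 9343/11 ≈ 849.36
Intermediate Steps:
Z(u, v) = -4 - u (Z(u, v) = -4 + u*(-1) = -4 - u)
Q(R) = (-4 - R)/R
848 - Q(11) = 848 - (-4 - 1*11)/11 = 848 - (-4 - 11)/11 = 848 - (-15)/11 = 848 - 1*(-15/11) = 848 + 15/11 = 9343/11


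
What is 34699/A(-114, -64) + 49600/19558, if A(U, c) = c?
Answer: -337734321/625856 ≈ -539.64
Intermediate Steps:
34699/A(-114, -64) + 49600/19558 = 34699/(-64) + 49600/19558 = 34699*(-1/64) + 49600*(1/19558) = -34699/64 + 24800/9779 = -337734321/625856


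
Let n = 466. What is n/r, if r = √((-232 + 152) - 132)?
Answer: -233*I*√53/53 ≈ -32.005*I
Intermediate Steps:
r = 2*I*√53 (r = √(-80 - 132) = √(-212) = 2*I*√53 ≈ 14.56*I)
n/r = 466/((2*I*√53)) = 466*(-I*√53/106) = -233*I*√53/53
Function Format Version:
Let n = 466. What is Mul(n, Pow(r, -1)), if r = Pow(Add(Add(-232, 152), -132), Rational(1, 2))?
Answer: Mul(Rational(-233, 53), I, Pow(53, Rational(1, 2))) ≈ Mul(-32.005, I)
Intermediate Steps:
r = Mul(2, I, Pow(53, Rational(1, 2))) (r = Pow(Add(-80, -132), Rational(1, 2)) = Pow(-212, Rational(1, 2)) = Mul(2, I, Pow(53, Rational(1, 2))) ≈ Mul(14.560, I))
Mul(n, Pow(r, -1)) = Mul(466, Pow(Mul(2, I, Pow(53, Rational(1, 2))), -1)) = Mul(466, Mul(Rational(-1, 106), I, Pow(53, Rational(1, 2)))) = Mul(Rational(-233, 53), I, Pow(53, Rational(1, 2)))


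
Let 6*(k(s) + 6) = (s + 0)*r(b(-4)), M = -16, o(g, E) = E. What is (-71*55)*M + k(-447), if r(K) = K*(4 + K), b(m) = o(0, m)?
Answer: 62474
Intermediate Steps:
b(m) = m
k(s) = -6 (k(s) = -6 + ((s + 0)*(-4*(4 - 4)))/6 = -6 + (s*(-4*0))/6 = -6 + (s*0)/6 = -6 + (1/6)*0 = -6 + 0 = -6)
(-71*55)*M + k(-447) = -71*55*(-16) - 6 = -3905*(-16) - 6 = 62480 - 6 = 62474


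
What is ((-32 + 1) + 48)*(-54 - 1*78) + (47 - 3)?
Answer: -2200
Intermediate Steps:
((-32 + 1) + 48)*(-54 - 1*78) + (47 - 3) = (-31 + 48)*(-54 - 78) + 44 = 17*(-132) + 44 = -2244 + 44 = -2200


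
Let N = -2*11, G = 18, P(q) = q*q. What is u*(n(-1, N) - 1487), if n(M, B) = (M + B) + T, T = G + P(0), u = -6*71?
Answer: 635592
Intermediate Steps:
P(q) = q²
N = -22
u = -426
T = 18 (T = 18 + 0² = 18 + 0 = 18)
n(M, B) = 18 + B + M (n(M, B) = (M + B) + 18 = (B + M) + 18 = 18 + B + M)
u*(n(-1, N) - 1487) = -426*((18 - 22 - 1) - 1487) = -426*(-5 - 1487) = -426*(-1492) = 635592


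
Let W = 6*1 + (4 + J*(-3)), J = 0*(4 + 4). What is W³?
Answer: 1000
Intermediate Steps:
J = 0 (J = 0*8 = 0)
W = 10 (W = 6*1 + (4 + 0*(-3)) = 6 + (4 + 0) = 6 + 4 = 10)
W³ = 10³ = 1000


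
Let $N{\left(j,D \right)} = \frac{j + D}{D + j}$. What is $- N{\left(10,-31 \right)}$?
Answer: $-1$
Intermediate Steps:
$N{\left(j,D \right)} = 1$ ($N{\left(j,D \right)} = \frac{D + j}{D + j} = 1$)
$- N{\left(10,-31 \right)} = \left(-1\right) 1 = -1$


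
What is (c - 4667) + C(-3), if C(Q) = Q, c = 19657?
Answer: 14987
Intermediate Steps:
(c - 4667) + C(-3) = (19657 - 4667) - 3 = 14990 - 3 = 14987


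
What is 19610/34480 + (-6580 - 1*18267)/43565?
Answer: -241491/150212120 ≈ -0.0016077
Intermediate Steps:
19610/34480 + (-6580 - 1*18267)/43565 = 19610*(1/34480) + (-6580 - 18267)*(1/43565) = 1961/3448 - 24847*1/43565 = 1961/3448 - 24847/43565 = -241491/150212120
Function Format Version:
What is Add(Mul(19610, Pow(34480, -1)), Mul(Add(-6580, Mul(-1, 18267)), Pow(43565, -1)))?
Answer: Rational(-241491, 150212120) ≈ -0.0016077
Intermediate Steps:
Add(Mul(19610, Pow(34480, -1)), Mul(Add(-6580, Mul(-1, 18267)), Pow(43565, -1))) = Add(Mul(19610, Rational(1, 34480)), Mul(Add(-6580, -18267), Rational(1, 43565))) = Add(Rational(1961, 3448), Mul(-24847, Rational(1, 43565))) = Add(Rational(1961, 3448), Rational(-24847, 43565)) = Rational(-241491, 150212120)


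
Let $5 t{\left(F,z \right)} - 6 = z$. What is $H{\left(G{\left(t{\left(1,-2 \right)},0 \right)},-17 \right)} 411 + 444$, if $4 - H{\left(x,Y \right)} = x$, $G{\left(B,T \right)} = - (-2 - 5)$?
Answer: $-789$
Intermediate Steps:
$t{\left(F,z \right)} = \frac{6}{5} + \frac{z}{5}$
$G{\left(B,T \right)} = 7$ ($G{\left(B,T \right)} = - (-2 - 5) = \left(-1\right) \left(-7\right) = 7$)
$H{\left(x,Y \right)} = 4 - x$
$H{\left(G{\left(t{\left(1,-2 \right)},0 \right)},-17 \right)} 411 + 444 = \left(4 - 7\right) 411 + 444 = \left(-3\right) 411 + 444 = -1233 + 444 = -789$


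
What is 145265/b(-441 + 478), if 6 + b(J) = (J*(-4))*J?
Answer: -145265/5482 ≈ -26.499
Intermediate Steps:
b(J) = -6 - 4*J² (b(J) = -6 + (J*(-4))*J = -6 + (-4*J)*J = -6 - 4*J²)
145265/b(-441 + 478) = 145265/(-6 - 4*(-441 + 478)²) = 145265/(-6 - 4*37²) = 145265/(-6 - 4*1369) = 145265/(-6 - 5476) = 145265/(-5482) = 145265*(-1/5482) = -145265/5482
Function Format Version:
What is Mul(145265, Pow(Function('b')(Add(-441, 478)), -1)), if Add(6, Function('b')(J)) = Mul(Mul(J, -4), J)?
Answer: Rational(-145265, 5482) ≈ -26.499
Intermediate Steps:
Function('b')(J) = Add(-6, Mul(-4, Pow(J, 2))) (Function('b')(J) = Add(-6, Mul(Mul(J, -4), J)) = Add(-6, Mul(Mul(-4, J), J)) = Add(-6, Mul(-4, Pow(J, 2))))
Mul(145265, Pow(Function('b')(Add(-441, 478)), -1)) = Mul(145265, Pow(Add(-6, Mul(-4, Pow(Add(-441, 478), 2))), -1)) = Mul(145265, Pow(Add(-6, Mul(-4, Pow(37, 2))), -1)) = Mul(145265, Pow(Add(-6, Mul(-4, 1369)), -1)) = Mul(145265, Pow(Add(-6, -5476), -1)) = Mul(145265, Pow(-5482, -1)) = Mul(145265, Rational(-1, 5482)) = Rational(-145265, 5482)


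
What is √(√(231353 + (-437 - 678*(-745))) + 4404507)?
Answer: √(4404507 + √736026) ≈ 2098.9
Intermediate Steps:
√(√(231353 + (-437 - 678*(-745))) + 4404507) = √(√(231353 + (-437 + 505110)) + 4404507) = √(√(231353 + 504673) + 4404507) = √(√736026 + 4404507) = √(4404507 + √736026)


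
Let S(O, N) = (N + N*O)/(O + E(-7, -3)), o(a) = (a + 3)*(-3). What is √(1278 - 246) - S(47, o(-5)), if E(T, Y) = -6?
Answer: -288/41 + 2*√258 ≈ 25.100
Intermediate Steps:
o(a) = -9 - 3*a (o(a) = (3 + a)*(-3) = -9 - 3*a)
S(O, N) = (N + N*O)/(-6 + O) (S(O, N) = (N + N*O)/(O - 6) = (N + N*O)/(-6 + O))
√(1278 - 246) - S(47, o(-5)) = √(1278 - 246) - (-9 - 3*(-5))*(1 + 47)/(-6 + 47) = √1032 - (-9 + 15)*48/41 = 2*√258 - 6*48/41 = 2*√258 - 1*288/41 = 2*√258 - 288/41 = -288/41 + 2*√258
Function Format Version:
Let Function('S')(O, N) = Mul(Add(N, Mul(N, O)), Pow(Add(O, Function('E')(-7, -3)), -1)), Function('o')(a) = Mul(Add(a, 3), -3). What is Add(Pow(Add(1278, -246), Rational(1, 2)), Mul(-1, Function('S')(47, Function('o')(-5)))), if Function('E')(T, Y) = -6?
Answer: Add(Rational(-288, 41), Mul(2, Pow(258, Rational(1, 2)))) ≈ 25.100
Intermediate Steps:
Function('o')(a) = Add(-9, Mul(-3, a)) (Function('o')(a) = Mul(Add(3, a), -3) = Add(-9, Mul(-3, a)))
Function('S')(O, N) = Mul(Pow(Add(-6, O), -1), Add(N, Mul(N, O))) (Function('S')(O, N) = Mul(Add(N, Mul(N, O)), Pow(Add(O, -6), -1)) = Mul(Add(N, Mul(N, O)), Pow(Add(-6, O), -1)) = Mul(Pow(Add(-6, O), -1), Add(N, Mul(N, O))))
Add(Pow(Add(1278, -246), Rational(1, 2)), Mul(-1, Function('S')(47, Function('o')(-5)))) = Add(Pow(Add(1278, -246), Rational(1, 2)), Mul(-1, Mul(Add(-9, Mul(-3, -5)), Pow(Add(-6, 47), -1), Add(1, 47)))) = Add(Pow(1032, Rational(1, 2)), Mul(-1, Mul(Add(-9, 15), Pow(41, -1), 48))) = Add(Mul(2, Pow(258, Rational(1, 2))), Mul(-1, Mul(6, Rational(1, 41), 48))) = Add(Mul(2, Pow(258, Rational(1, 2))), Mul(-1, Rational(288, 41))) = Add(Mul(2, Pow(258, Rational(1, 2))), Rational(-288, 41)) = Add(Rational(-288, 41), Mul(2, Pow(258, Rational(1, 2))))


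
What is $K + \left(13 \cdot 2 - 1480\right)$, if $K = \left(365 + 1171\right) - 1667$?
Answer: $-1585$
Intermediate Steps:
$K = -131$ ($K = 1536 - 1667 = -131$)
$K + \left(13 \cdot 2 - 1480\right) = -131 + \left(13 \cdot 2 - 1480\right) = -131 + \left(26 - 1480\right) = -131 - 1454 = -1585$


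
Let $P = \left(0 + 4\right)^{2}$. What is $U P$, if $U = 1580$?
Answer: $25280$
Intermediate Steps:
$P = 16$ ($P = 4^{2} = 16$)
$U P = 1580 \cdot 16 = 25280$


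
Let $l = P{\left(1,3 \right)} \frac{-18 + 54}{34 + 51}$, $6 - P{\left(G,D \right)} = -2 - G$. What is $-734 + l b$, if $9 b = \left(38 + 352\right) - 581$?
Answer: $- \frac{69266}{85} \approx -814.89$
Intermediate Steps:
$P{\left(G,D \right)} = 8 + G$ ($P{\left(G,D \right)} = 6 - \left(-2 - G\right) = 6 + \left(2 + G\right) = 8 + G$)
$l = \frac{324}{85}$ ($l = \left(8 + 1\right) \frac{-18 + 54}{34 + 51} = 9 \cdot \frac{36}{85} = \frac{324}{85} \approx 3.8118$)
$b = - \frac{191}{9}$ ($b = \frac{\left(38 + 352\right) - 581}{9} = \frac{390 - 581}{9} = \frac{1}{9} \left(-191\right) = - \frac{191}{9} \approx -21.222$)
$-734 + l b = -734 + \frac{324}{85} \left(- \frac{191}{9}\right) = -734 - \frac{6876}{85} = - \frac{69266}{85}$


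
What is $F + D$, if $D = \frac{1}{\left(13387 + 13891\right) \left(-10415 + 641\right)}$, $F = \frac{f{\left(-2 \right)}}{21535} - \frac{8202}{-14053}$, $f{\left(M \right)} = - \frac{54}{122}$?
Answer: $\frac{124892455025082811}{213993598118304420} \approx 0.58363$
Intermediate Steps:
$f{\left(M \right)} = - \frac{27}{61}$ ($f{\left(M \right)} = \left(-54\right) \frac{1}{122} = - \frac{27}{61}$)
$F = \frac{10774054839}{18460512655}$ ($F = - \frac{27}{61 \cdot 21535} - \frac{8202}{-14053} = \left(- \frac{27}{61}\right) \frac{1}{21535} - - \frac{8202}{14053} = - \frac{27}{1313635} + \frac{8202}{14053} = \frac{10774054839}{18460512655} \approx 0.58363$)
$D = - \frac{1}{266615172}$ ($D = \frac{1}{27278 \left(-9774\right)} = \frac{1}{-266615172} = - \frac{1}{266615172} \approx -3.7507 \cdot 10^{-9}$)
$F + D = \frac{10774054839}{18460512655} - \frac{1}{266615172} = \frac{124892455025082811}{213993598118304420}$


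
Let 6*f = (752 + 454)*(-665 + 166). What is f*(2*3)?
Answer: -601794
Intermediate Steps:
f = -100299 (f = ((752 + 454)*(-665 + 166))/6 = (1206*(-499))/6 = (⅙)*(-601794) = -100299)
f*(2*3) = -200598*3 = -100299*6 = -601794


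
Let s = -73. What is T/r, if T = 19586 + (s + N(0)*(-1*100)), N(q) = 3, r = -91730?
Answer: -19213/91730 ≈ -0.20945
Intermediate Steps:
T = 19213 (T = 19586 + (-73 + 3*(-1*100)) = 19586 + (-73 + 3*(-100)) = 19586 + (-73 - 300) = 19586 - 373 = 19213)
T/r = 19213/(-91730) = 19213*(-1/91730) = -19213/91730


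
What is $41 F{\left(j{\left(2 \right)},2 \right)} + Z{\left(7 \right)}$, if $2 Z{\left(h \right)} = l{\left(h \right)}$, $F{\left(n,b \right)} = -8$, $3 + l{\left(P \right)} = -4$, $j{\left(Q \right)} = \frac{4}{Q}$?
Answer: $- \frac{663}{2} \approx -331.5$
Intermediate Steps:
$l{\left(P \right)} = -7$ ($l{\left(P \right)} = -3 - 4 = -7$)
$Z{\left(h \right)} = - \frac{7}{2}$ ($Z{\left(h \right)} = \frac{1}{2} \left(-7\right) = - \frac{7}{2}$)
$41 F{\left(j{\left(2 \right)},2 \right)} + Z{\left(7 \right)} = 41 \left(-8\right) - \frac{7}{2} = -328 - \frac{7}{2} = - \frac{663}{2}$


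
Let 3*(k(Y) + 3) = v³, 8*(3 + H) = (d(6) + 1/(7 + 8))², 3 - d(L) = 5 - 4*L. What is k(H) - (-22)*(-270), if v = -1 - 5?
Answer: -6015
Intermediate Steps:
v = -6
d(L) = -2 + 4*L (d(L) = 3 - (5 - 4*L) = 3 + (-5 + 4*L) = -2 + 4*L)
H = 104161/1800 (H = -3 + ((-2 + 4*6) + 1/(7 + 8))²/8 = -3 + ((-2 + 24) + 1/15)²/8 = -3 + (22 + 1/15)²/8 = -3 + (331/15)²/8 = -3 + (⅛)*(109561/225) = -3 + 109561/1800 = 104161/1800 ≈ 57.867)
k(Y) = -75 (k(Y) = -3 + (⅓)*(-6)³ = -3 + (⅓)*(-216) = -3 - 72 = -75)
k(H) - (-22)*(-270) = -75 - (-22)*(-270) = -75 - 1*5940 = -75 - 5940 = -6015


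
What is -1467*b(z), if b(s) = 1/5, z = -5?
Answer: -1467/5 ≈ -293.40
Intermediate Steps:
b(s) = ⅕
-1467*b(z) = -1467*⅕ = -1467/5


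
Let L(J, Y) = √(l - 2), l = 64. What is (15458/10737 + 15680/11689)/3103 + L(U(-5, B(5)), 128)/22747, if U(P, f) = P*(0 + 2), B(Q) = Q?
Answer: 349044722/389441372679 + √62/22747 ≈ 0.0012424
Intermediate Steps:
U(P, f) = 2*P (U(P, f) = P*2 = 2*P)
L(J, Y) = √62 (L(J, Y) = √(64 - 2) = √62)
(15458/10737 + 15680/11689)/3103 + L(U(-5, B(5)), 128)/22747 = (15458/10737 + 15680/11689)/3103 + √62/22747 = (15458*(1/10737) + 15680*(1/11689))*(1/3103) + √62*(1/22747) = (15458/10737 + 15680/11689)*(1/3103) + √62/22747 = (349044722/125504793)*(1/3103) + √62/22747 = 349044722/389441372679 + √62/22747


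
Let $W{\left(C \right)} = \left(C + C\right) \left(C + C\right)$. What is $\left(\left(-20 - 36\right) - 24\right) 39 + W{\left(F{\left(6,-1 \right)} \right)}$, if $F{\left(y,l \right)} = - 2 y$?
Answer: $-2544$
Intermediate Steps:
$W{\left(C \right)} = 4 C^{2}$ ($W{\left(C \right)} = 2 C 2 C = 4 C^{2}$)
$\left(\left(-20 - 36\right) - 24\right) 39 + W{\left(F{\left(6,-1 \right)} \right)} = \left(\left(-20 - 36\right) - 24\right) 39 + 4 \left(\left(-2\right) 6\right)^{2} = \left(-56 - 24\right) 39 + 4 \left(-12\right)^{2} = \left(-80\right) 39 + 4 \cdot 144 = -3120 + 576 = -2544$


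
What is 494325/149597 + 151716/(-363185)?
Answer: 156835166673/54331386445 ≈ 2.8866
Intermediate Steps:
494325/149597 + 151716/(-363185) = 494325*(1/149597) + 151716*(-1/363185) = 494325/149597 - 151716/363185 = 156835166673/54331386445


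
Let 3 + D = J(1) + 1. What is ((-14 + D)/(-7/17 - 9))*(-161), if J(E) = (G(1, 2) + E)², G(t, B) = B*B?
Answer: 24633/160 ≈ 153.96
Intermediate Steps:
G(t, B) = B²
J(E) = (4 + E)² (J(E) = (2² + E)² = (4 + E)²)
D = 23 (D = -3 + ((4 + 1)² + 1) = -3 + (5² + 1) = -3 + (25 + 1) = -3 + 26 = 23)
((-14 + D)/(-7/17 - 9))*(-161) = ((-14 + 23)/(-7/17 - 9))*(-161) = (9/(-7*1/17 - 9))*(-161) = (9/(-7/17 - 9))*(-161) = (9/(-160/17))*(-161) = (9*(-17/160))*(-161) = -153/160*(-161) = 24633/160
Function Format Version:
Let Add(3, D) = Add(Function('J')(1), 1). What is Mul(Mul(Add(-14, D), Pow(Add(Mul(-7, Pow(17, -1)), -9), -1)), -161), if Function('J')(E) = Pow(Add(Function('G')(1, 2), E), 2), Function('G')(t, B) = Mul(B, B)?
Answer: Rational(24633, 160) ≈ 153.96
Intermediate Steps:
Function('G')(t, B) = Pow(B, 2)
Function('J')(E) = Pow(Add(4, E), 2) (Function('J')(E) = Pow(Add(Pow(2, 2), E), 2) = Pow(Add(4, E), 2))
D = 23 (D = Add(-3, Add(Pow(Add(4, 1), 2), 1)) = Add(-3, Add(Pow(5, 2), 1)) = Add(-3, Add(25, 1)) = Add(-3, 26) = 23)
Mul(Mul(Add(-14, D), Pow(Add(Mul(-7, Pow(17, -1)), -9), -1)), -161) = Mul(Mul(Add(-14, 23), Pow(Add(Mul(-7, Pow(17, -1)), -9), -1)), -161) = Mul(Mul(9, Pow(Add(Mul(-7, Rational(1, 17)), -9), -1)), -161) = Mul(Mul(9, Pow(Add(Rational(-7, 17), -9), -1)), -161) = Mul(Mul(9, Pow(Rational(-160, 17), -1)), -161) = Mul(Mul(9, Rational(-17, 160)), -161) = Mul(Rational(-153, 160), -161) = Rational(24633, 160)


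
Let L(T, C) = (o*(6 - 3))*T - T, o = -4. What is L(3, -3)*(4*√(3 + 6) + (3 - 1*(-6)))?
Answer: -819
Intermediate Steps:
L(T, C) = -13*T (L(T, C) = (-4*(6 - 3))*T - T = (-4*3)*T - T = -12*T - T = -13*T)
L(3, -3)*(4*√(3 + 6) + (3 - 1*(-6))) = (-13*3)*(4*√(3 + 6) + (3 - 1*(-6))) = -39*(4*√9 + (3 + 6)) = -39*(4*3 + 9) = -39*(12 + 9) = -39*21 = -819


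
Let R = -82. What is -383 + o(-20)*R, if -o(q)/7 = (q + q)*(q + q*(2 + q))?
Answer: -7806783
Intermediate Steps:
o(q) = -14*q*(q + q*(2 + q)) (o(q) = -7*(q + q)*(q + q*(2 + q)) = -7*2*q*(q + q*(2 + q)) = -14*q*(q + q*(2 + q)))
-383 + o(-20)*R = -383 + (14*(-20)**2*(-3 - 1*(-20)))*(-82) = -383 + (14*400*(-3 + 20))*(-82) = -383 + (14*400*17)*(-82) = -383 + 95200*(-82) = -383 - 7806400 = -7806783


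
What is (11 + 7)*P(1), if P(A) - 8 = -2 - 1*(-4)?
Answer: 180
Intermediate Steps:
P(A) = 10 (P(A) = 8 + (-2 - 1*(-4)) = 8 + (-2 + 4) = 8 + 2 = 10)
(11 + 7)*P(1) = (11 + 7)*10 = 18*10 = 180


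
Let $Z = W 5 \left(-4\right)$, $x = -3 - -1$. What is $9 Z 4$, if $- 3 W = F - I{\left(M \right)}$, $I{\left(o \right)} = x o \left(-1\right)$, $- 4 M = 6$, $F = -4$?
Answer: $-240$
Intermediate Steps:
$x = -2$ ($x = -3 + 1 = -2$)
$M = - \frac{3}{2}$ ($M = \left(- \frac{1}{4}\right) 6 = - \frac{3}{2} \approx -1.5$)
$I{\left(o \right)} = 2 o$ ($I{\left(o \right)} = - 2 o \left(-1\right) = 2 o$)
$W = \frac{1}{3}$ ($W = - \frac{-4 - 2 \left(- \frac{3}{2}\right)}{3} = - \frac{-4 - -3}{3} = - \frac{-4 + 3}{3} = \left(- \frac{1}{3}\right) \left(-1\right) = \frac{1}{3} \approx 0.33333$)
$Z = - \frac{20}{3}$ ($Z = \frac{1}{3} \cdot 5 \left(-4\right) = \frac{5}{3} \left(-4\right) = - \frac{20}{3} \approx -6.6667$)
$9 Z 4 = 9 \left(- \frac{20}{3}\right) 4 = \left(-60\right) 4 = -240$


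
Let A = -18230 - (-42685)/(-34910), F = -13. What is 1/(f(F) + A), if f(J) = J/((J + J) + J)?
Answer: -20946/381864209 ≈ -5.4852e-5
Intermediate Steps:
A = -127290397/6982 (A = -18230 - (-42685)*(-1)/34910 = -18230 - 1*8537/6982 = -18230 - 8537/6982 = -127290397/6982 ≈ -18231.)
f(J) = 1/3 (f(J) = J/(2*J + J) = J/((3*J)) = J*(1/(3*J)) = 1/3)
1/(f(F) + A) = 1/(1/3 - 127290397/6982) = 1/(-381864209/20946) = -20946/381864209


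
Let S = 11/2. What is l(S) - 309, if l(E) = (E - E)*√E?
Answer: -309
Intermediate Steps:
S = 11/2 (S = 11*(½) = 11/2 ≈ 5.5000)
l(E) = 0 (l(E) = 0*√E = 0)
l(S) - 309 = 0 - 309 = -309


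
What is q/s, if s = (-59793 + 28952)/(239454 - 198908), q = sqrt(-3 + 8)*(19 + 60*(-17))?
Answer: 40586546*sqrt(5)/30841 ≈ 2942.6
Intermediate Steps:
q = -1001*sqrt(5) (q = sqrt(5)*(19 - 1020) = sqrt(5)*(-1001) = -1001*sqrt(5) ≈ -2238.3)
s = -30841/40546 ≈ -0.76064
q/s = (-1001*sqrt(5))/(-30841/40546) = -1001*sqrt(5)*(-40546/30841) = 40586546*sqrt(5)/30841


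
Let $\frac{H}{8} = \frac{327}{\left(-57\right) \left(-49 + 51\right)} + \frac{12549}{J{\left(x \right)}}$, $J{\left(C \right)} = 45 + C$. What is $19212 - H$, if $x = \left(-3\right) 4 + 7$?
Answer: $\frac{1588889}{95} \approx 16725.0$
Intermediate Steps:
$x = -5$ ($x = -12 + 7 = -5$)
$H = \frac{236251}{95}$ ($H = 8 \left(\frac{327}{\left(-57\right) \left(-49 + 51\right)} + \frac{12549}{45 - 5}\right) = 8 \left(\frac{327}{\left(-57\right) 2} + \frac{12549}{40}\right) = 8 \left(\frac{327}{-114} + 12549 \cdot \frac{1}{40}\right) = 8 \left(327 \left(- \frac{1}{114}\right) + \frac{12549}{40}\right) = 8 \left(- \frac{109}{38} + \frac{12549}{40}\right) = 8 \cdot \frac{236251}{760} = \frac{236251}{95} \approx 2486.9$)
$19212 - H = 19212 - \frac{236251}{95} = \frac{1588889}{95}$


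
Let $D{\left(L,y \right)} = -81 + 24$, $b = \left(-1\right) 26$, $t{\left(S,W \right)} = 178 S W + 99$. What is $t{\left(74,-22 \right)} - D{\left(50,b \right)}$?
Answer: $-289628$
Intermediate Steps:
$t{\left(S,W \right)} = 99 + 178 S W$ ($t{\left(S,W \right)} = 178 S W + 99 = 99 + 178 S W$)
$b = -26$
$D{\left(L,y \right)} = -57$
$t{\left(74,-22 \right)} - D{\left(50,b \right)} = \left(99 + 178 \cdot 74 \left(-22\right)\right) - -57 = \left(99 - 289784\right) + 57 = -289685 + 57 = -289628$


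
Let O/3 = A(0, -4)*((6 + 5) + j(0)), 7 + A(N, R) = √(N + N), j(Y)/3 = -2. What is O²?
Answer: 11025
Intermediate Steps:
j(Y) = -6 (j(Y) = 3*(-2) = -6)
A(N, R) = -7 + √2*√N (A(N, R) = -7 + √(N + N) = -7 + √(2*N) = -7 + √2*√N)
O = -105 (O = 3*((-7 + √2*√0)*((6 + 5) - 6)) = 3*((-7 + √2*0)*(11 - 6)) = 3*((-7 + 0)*5) = 3*(-7*5) = 3*(-35) = -105)
O² = (-105)² = 11025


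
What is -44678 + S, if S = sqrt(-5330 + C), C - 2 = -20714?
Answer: -44678 + I*sqrt(26042) ≈ -44678.0 + 161.38*I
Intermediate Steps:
C = -20712 (C = 2 - 20714 = -20712)
S = I*sqrt(26042) (S = sqrt(-5330 - 20712) = sqrt(-26042) = I*sqrt(26042) ≈ 161.38*I)
-44678 + S = -44678 + I*sqrt(26042)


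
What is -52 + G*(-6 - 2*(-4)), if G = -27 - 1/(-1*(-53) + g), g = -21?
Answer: -1697/16 ≈ -106.06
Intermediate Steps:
G = -865/32 (G = -27 - 1/(-1*(-53) - 21) = -27 - 1/(53 - 21) = -27 - 1/32 = -865/32 ≈ -27.031)
-52 + G*(-6 - 2*(-4)) = -52 - 865*(-6 - 2*(-4))/32 = -52 - 865*(-6 + 8)/32 = -52 - 865/32*2 = -52 - 865/16 = -1697/16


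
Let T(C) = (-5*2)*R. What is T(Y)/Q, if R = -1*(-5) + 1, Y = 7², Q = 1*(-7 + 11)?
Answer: -15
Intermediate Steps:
Q = 4 (Q = 1*4 = 4)
Y = 49
R = 6 (R = 5 + 1 = 6)
T(C) = -60 (T(C) = -5*2*6 = -10*6 = -60)
T(Y)/Q = -60/4 = -60*¼ = -15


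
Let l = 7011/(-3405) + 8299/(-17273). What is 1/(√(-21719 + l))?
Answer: -I*√1566650606047945/5833529207 ≈ -0.0067851*I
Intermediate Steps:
l = -49786366/19604855 (l = 7011*(-1/3405) + 8299*(-1/17273) = -2337/1135 - 8299/17273 = -49786366/19604855 ≈ -2.5395)
1/(√(-21719 + l)) = 1/(√(-21719 - 49786366/19604855)) = 1/(√(-425847632111/19604855)) = 1/(73*I*√1566650606047945/19604855) = -I*√1566650606047945/5833529207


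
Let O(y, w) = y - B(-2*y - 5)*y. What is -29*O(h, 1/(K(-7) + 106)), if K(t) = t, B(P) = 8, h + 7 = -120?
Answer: -25781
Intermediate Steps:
h = -127 (h = -7 - 120 = -127)
O(y, w) = -7*y (O(y, w) = y - 8*y = -7*y)
-29*O(h, 1/(K(-7) + 106)) = -(-203)*(-127) = -29*889 = -25781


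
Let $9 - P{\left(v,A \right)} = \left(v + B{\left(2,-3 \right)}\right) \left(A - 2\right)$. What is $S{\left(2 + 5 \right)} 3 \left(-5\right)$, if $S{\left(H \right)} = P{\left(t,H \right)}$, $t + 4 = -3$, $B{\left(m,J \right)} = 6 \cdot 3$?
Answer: $690$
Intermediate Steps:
$B{\left(m,J \right)} = 18$
$t = -7$ ($t = -4 - 3 = -7$)
$P{\left(v,A \right)} = 9 - \left(-2 + A\right) \left(18 + v\right)$ ($P{\left(v,A \right)} = 9 - \left(v + 18\right) \left(A - 2\right) = 9 - \left(18 + v\right) \left(-2 + A\right) = 9 - \left(-2 + A\right) \left(18 + v\right)$)
$S{\left(H \right)} = 31 - 11 H$ ($S{\left(H \right)} = 45 - 18 H + 2 \left(-7\right) - H \left(-7\right) = 45 - 18 H - 14 + 7 H = 31 - 11 H$)
$S{\left(2 + 5 \right)} 3 \left(-5\right) = \left(31 - 11 \left(2 + 5\right)\right) 3 \left(-5\right) = \left(31 - 77\right) 3 \left(-5\right) = \left(-46\right) 3 \left(-5\right) = \left(-138\right) \left(-5\right) = 690$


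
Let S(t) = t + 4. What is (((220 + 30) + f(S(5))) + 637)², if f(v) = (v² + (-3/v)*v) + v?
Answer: 948676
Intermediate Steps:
S(t) = 4 + t
f(v) = -3 + v + v² (f(v) = (v² - 3) + v = (-3 + v²) + v = -3 + v + v²)
(((220 + 30) + f(S(5))) + 637)² = (((220 + 30) + (-3 + (4 + 5) + (4 + 5)²)) + 637)² = ((250 + (-3 + 9 + 9²)) + 637)² = ((250 + (-3 + 9 + 81)) + 637)² = ((250 + 87) + 637)² = (337 + 637)² = 974² = 948676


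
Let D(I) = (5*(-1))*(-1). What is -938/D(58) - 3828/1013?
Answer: -969334/5065 ≈ -191.38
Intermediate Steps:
D(I) = 5 (D(I) = -5*(-1) = 5)
-938/D(58) - 3828/1013 = -938/5 - 3828/1013 = -969334/5065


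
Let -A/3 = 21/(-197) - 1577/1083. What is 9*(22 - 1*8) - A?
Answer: 454070/3743 ≈ 121.31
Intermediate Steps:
A = 17548/3743 (A = -3*(21/(-197) - 1577/1083) = -3*(21*(-1/197) - 1577*1/1083) = -3*(-21/197 - 83/57) = -3*(-17548/11229) = 17548/3743 ≈ 4.6882)
9*(22 - 1*8) - A = 9*(22 - 1*8) - 1*17548/3743 = 9*(22 - 8) - 17548/3743 = 9*14 - 17548/3743 = 126 - 17548/3743 = 454070/3743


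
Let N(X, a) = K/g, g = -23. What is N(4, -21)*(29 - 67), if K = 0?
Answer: 0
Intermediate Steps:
N(X, a) = 0 (N(X, a) = 0/(-23) = 0*(-1/23) = 0)
N(4, -21)*(29 - 67) = 0*(29 - 67) = 0*(-38) = 0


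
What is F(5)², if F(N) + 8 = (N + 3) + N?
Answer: 25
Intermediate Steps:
F(N) = -5 + 2*N (F(N) = -8 + ((N + 3) + N) = -8 + ((3 + N) + N) = -8 + (3 + 2*N) = -5 + 2*N)
F(5)² = (-5 + 2*5)² = (-5 + 10)² = 5² = 25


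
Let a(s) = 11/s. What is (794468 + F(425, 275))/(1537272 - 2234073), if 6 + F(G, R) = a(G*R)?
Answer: -8441158751/7403510625 ≈ -1.1402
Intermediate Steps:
F(G, R) = -6 + 11/(G*R) (F(G, R) = -6 + 11/((G*R)) = -6 + 11*(1/(G*R)) = -6 + 11/(G*R))
(794468 + F(425, 275))/(1537272 - 2234073) = (794468 + (-6 + 11/(425*275)))/(1537272 - 2234073) = (794468 + (-6 + 11*(1/425)*(1/275)))/(-696801) = (794468 + (-6 + 1/10625))*(-1/696801) = (794468 - 63749/10625)*(-1/696801) = (8441158751/10625)*(-1/696801) = -8441158751/7403510625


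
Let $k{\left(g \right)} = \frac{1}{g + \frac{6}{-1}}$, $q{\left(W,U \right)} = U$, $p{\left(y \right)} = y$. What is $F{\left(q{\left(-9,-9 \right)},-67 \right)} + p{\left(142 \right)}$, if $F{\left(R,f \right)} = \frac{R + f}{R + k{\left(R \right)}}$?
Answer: $\frac{5113}{34} \approx 150.38$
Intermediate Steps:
$k{\left(g \right)} = \frac{1}{-6 + g}$ ($k{\left(g \right)} = \frac{1}{g + 6 \left(-1\right)} = \frac{1}{g - 6} = \frac{1}{-6 + g}$)
$F{\left(R,f \right)} = \frac{R + f}{R + \frac{1}{-6 + R}}$
$F{\left(q{\left(-9,-9 \right)},-67 \right)} + p{\left(142 \right)} = \frac{\left(-6 - 9\right) \left(-9 - 67\right)}{1 - 9 \left(-6 - 9\right)} + 142 = \frac{1}{1 - -135} \left(-15\right) \left(-76\right) + 142 = \frac{1}{1 + 135} \left(-15\right) \left(-76\right) + 142 = \frac{1}{136} \left(-15\right) \left(-76\right) + 142 = \frac{285}{34} + 142 = \frac{5113}{34}$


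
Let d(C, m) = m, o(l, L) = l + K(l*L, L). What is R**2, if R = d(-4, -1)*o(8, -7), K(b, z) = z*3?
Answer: 169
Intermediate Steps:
K(b, z) = 3*z
o(l, L) = l + 3*L
R = 13 (R = -(8 + 3*(-7)) = -(8 - 21) = -1*(-13) = 13)
R**2 = 13**2 = 169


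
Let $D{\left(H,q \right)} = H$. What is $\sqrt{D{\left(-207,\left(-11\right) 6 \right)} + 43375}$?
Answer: $4 \sqrt{2698} \approx 207.77$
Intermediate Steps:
$\sqrt{D{\left(-207,\left(-11\right) 6 \right)} + 43375} = \sqrt{-207 + 43375} = \sqrt{43168} = 4 \sqrt{2698}$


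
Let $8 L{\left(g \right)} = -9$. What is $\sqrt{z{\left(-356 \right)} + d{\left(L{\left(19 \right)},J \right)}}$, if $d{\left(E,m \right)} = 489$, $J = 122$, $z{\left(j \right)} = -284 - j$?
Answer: $\sqrt{561} \approx 23.685$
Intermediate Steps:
$L{\left(g \right)} = - \frac{9}{8}$ ($L{\left(g \right)} = \frac{1}{8} \left(-9\right) = - \frac{9}{8}$)
$\sqrt{z{\left(-356 \right)} + d{\left(L{\left(19 \right)},J \right)}} = \sqrt{\left(-284 - -356\right) + 489} = \sqrt{\left(-284 + 356\right) + 489} = \sqrt{72 + 489} = \sqrt{561}$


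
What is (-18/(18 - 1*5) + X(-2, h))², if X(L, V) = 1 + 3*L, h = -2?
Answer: 6889/169 ≈ 40.763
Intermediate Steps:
(-18/(18 - 1*5) + X(-2, h))² = (-18/(18 - 1*5) + (1 + 3*(-2)))² = (-18/(18 - 5) + (1 - 6))² = (-18/13 - 5)² = (-83/13)² = 6889/169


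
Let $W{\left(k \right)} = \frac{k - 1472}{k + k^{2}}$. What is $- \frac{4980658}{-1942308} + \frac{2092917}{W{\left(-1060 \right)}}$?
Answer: $- \frac{190134394953153391}{204913494} \approx -9.2788 \cdot 10^{8}$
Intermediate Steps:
$W{\left(k \right)} = \frac{-1472 + k}{k + k^{2}}$
$- \frac{4980658}{-1942308} + \frac{2092917}{W{\left(-1060 \right)}} = - \frac{4980658}{-1942308} + \frac{2092917}{\frac{1}{-1060} \frac{1}{1 - 1060} \left(-1472 - 1060\right)} = \left(-4980658\right) \left(- \frac{1}{1942308}\right) + \frac{2092917}{\left(- \frac{1}{1060}\right) \frac{1}{-1059} \left(-2532\right)} = \frac{2490329}{971154} + \frac{2092917}{\left(- \frac{1}{1060}\right) \left(- \frac{1}{1059}\right) \left(-2532\right)} = \frac{2490329}{971154} + \frac{2092917}{- \frac{211}{93545}} = \frac{2490329}{971154} + 2092917 \left(- \frac{93545}{211}\right) = \frac{2490329}{971154} - \frac{195781920765}{211} = - \frac{190134394953153391}{204913494}$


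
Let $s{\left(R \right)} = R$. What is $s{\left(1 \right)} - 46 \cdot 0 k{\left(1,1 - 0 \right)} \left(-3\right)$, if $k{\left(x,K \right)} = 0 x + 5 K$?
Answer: $1$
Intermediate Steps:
$k{\left(x,K \right)} = 5 K$ ($k{\left(x,K \right)} = 0 + 5 K = 5 K$)
$s{\left(1 \right)} - 46 \cdot 0 k{\left(1,1 - 0 \right)} \left(-3\right) = 1 - 46 \cdot 0 \cdot 5 \left(1 - 0\right) \left(-3\right) = 1 - 46 \cdot 0 \cdot 5 \left(1 + 0\right) \left(-3\right) = 1 - 46 \cdot 0 \cdot 5 \cdot 1 \left(-3\right) = 1 - 46 \cdot 0 \cdot 5 \left(-3\right) = 1 - 46 \cdot 0 \left(-3\right) = 1 - 0 = 1 + 0 = 1$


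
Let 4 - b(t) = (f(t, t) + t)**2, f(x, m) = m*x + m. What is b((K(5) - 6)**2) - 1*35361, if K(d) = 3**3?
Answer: -38166737126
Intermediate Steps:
K(d) = 27
f(x, m) = m + m*x
b(t) = 4 - (t + t*(1 + t))**2 (b(t) = 4 - (t*(1 + t) + t)**2 = 4 - (t + t*(1 + t))**2)
b((K(5) - 6)**2) - 1*35361 = (4 - ((27 - 6)**2)**2*(2 + (27 - 6)**2)**2) - 1*35361 = (4 - (21**2)**2*(2 + 21**2)**2) - 35361 = (4 - 1*441**2*(2 + 441)**2) - 35361 = (4 - 1*194481*443**2) - 35361 = (4 - 1*194481*196249) - 35361 = (4 - 38166701769) - 35361 = -38166701765 - 35361 = -38166737126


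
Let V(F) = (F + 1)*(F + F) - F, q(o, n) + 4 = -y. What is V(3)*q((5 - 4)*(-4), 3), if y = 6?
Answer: -210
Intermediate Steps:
q(o, n) = -10 (q(o, n) = -4 - 1*6 = -4 - 6 = -10)
V(F) = -F + 2*F*(1 + F) (V(F) = (1 + F)*(2*F) - F = 2*F*(1 + F) - F = -F + 2*F*(1 + F))
V(3)*q((5 - 4)*(-4), 3) = (3*(1 + 2*3))*(-10) = (3*(1 + 6))*(-10) = (3*7)*(-10) = 21*(-10) = -210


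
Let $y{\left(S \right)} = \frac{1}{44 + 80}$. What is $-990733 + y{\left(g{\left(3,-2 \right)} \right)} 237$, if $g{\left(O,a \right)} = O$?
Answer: $- \frac{122850655}{124} \approx -9.9073 \cdot 10^{5}$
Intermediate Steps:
$y{\left(S \right)} = \frac{1}{124}$
$-990733 + y{\left(g{\left(3,-2 \right)} \right)} 237 = -990733 + \frac{1}{124} \cdot 237 = -990733 + \frac{237}{124} = - \frac{122850655}{124}$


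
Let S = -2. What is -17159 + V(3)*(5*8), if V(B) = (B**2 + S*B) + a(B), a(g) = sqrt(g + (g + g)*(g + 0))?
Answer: -17039 + 40*sqrt(21) ≈ -16856.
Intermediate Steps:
a(g) = sqrt(g + 2*g**2) (a(g) = sqrt(g + (2*g)*g) = sqrt(g + 2*g**2))
V(B) = B**2 + sqrt(B*(1 + 2*B)) - 2*B (V(B) = (B**2 - 2*B) + sqrt(B*(1 + 2*B)) = B**2 + sqrt(B*(1 + 2*B)) - 2*B)
-17159 + V(3)*(5*8) = -17159 + (3**2 + sqrt(3*(1 + 2*3)) - 2*3)*(5*8) = -17159 + (9 + sqrt(3*(1 + 6)) - 6)*40 = -17159 + (9 + sqrt(3*7) - 6)*40 = -17159 + (9 + sqrt(21) - 6)*40 = -17159 + (3 + sqrt(21))*40 = -17159 + (120 + 40*sqrt(21)) = -17039 + 40*sqrt(21)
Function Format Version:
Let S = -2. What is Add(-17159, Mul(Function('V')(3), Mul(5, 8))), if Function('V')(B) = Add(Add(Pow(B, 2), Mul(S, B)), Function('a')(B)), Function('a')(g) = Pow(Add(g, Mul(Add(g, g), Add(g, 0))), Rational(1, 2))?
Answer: Add(-17039, Mul(40, Pow(21, Rational(1, 2)))) ≈ -16856.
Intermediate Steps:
Function('a')(g) = Pow(Add(g, Mul(2, Pow(g, 2))), Rational(1, 2)) (Function('a')(g) = Pow(Add(g, Mul(Mul(2, g), g)), Rational(1, 2)) = Pow(Add(g, Mul(2, Pow(g, 2))), Rational(1, 2)))
Function('V')(B) = Add(Pow(B, 2), Pow(Mul(B, Add(1, Mul(2, B))), Rational(1, 2)), Mul(-2, B)) (Function('V')(B) = Add(Add(Pow(B, 2), Mul(-2, B)), Pow(Mul(B, Add(1, Mul(2, B))), Rational(1, 2))) = Add(Pow(B, 2), Pow(Mul(B, Add(1, Mul(2, B))), Rational(1, 2)), Mul(-2, B)))
Add(-17159, Mul(Function('V')(3), Mul(5, 8))) = Add(-17159, Mul(Add(Pow(3, 2), Pow(Mul(3, Add(1, Mul(2, 3))), Rational(1, 2)), Mul(-2, 3)), Mul(5, 8))) = Add(-17159, Mul(Add(9, Pow(Mul(3, Add(1, 6)), Rational(1, 2)), -6), 40)) = Add(-17159, Mul(Add(9, Pow(Mul(3, 7), Rational(1, 2)), -6), 40)) = Add(-17159, Mul(Add(9, Pow(21, Rational(1, 2)), -6), 40)) = Add(-17159, Mul(Add(3, Pow(21, Rational(1, 2))), 40)) = Add(-17159, Add(120, Mul(40, Pow(21, Rational(1, 2))))) = Add(-17039, Mul(40, Pow(21, Rational(1, 2))))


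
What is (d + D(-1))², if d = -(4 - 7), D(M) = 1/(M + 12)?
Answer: 1156/121 ≈ 9.5537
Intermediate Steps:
D(M) = 1/(12 + M)
d = 3 (d = -1*(-3) = 3)
(d + D(-1))² = (3 + 1/(12 - 1))² = (3 + 1/11)² = (34/11)² = 1156/121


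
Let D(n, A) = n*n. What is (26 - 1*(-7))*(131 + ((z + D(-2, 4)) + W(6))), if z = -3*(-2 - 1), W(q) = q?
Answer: 4950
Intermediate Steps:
z = 9 (z = -3*(-3) = 9)
D(n, A) = n**2
(26 - 1*(-7))*(131 + ((z + D(-2, 4)) + W(6))) = (26 - 1*(-7))*(131 + ((9 + (-2)**2) + 6)) = (26 + 7)*(131 + ((9 + 4) + 6)) = 33*(131 + (13 + 6)) = 33*(131 + 19) = 33*150 = 4950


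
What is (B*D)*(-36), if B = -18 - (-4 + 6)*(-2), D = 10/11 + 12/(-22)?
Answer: 2016/11 ≈ 183.27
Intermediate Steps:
D = 4/11 (D = 10*(1/11) + 12*(-1/22) = 10/11 - 6/11 = 4/11 ≈ 0.36364)
B = -14 (B = -18 - 2*(-2) = -18 - 1*(-4) = -18 + 4 = -14)
(B*D)*(-36) = -14*4/11*(-36) = -56/11*(-36) = 2016/11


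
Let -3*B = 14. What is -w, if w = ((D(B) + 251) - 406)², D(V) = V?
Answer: -229441/9 ≈ -25493.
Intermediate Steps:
B = -14/3 (B = -⅓*14 = -14/3 ≈ -4.6667)
w = 229441/9 (w = ((-14/3 + 251) - 406)² = (739/3 - 406)² = (-479/3)² = 229441/9 ≈ 25493.)
-w = -1*229441/9 = -229441/9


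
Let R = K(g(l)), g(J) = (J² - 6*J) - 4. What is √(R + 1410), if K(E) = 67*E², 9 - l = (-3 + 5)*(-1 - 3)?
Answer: √2245173 ≈ 1498.4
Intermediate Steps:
l = 17 (l = 9 - (-3 + 5)*(-1 - 3) = 9 - 2*(-4) = 9 - 1*(-8) = 9 + 8 = 17)
g(J) = -4 + J² - 6*J
R = 2243763 (R = 67*(-4 + 17² - 6*17)² = 67*(-4 + 289 - 102)² = 67*183² = 67*33489 = 2243763)
√(R + 1410) = √(2243763 + 1410) = √2245173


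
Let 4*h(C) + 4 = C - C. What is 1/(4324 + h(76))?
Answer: 1/4323 ≈ 0.00023132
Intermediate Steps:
h(C) = -1 (h(C) = -1 + (C - C)/4 = -1 + (¼)*0 = -1 + 0 = -1)
1/(4324 + h(76)) = 1/(4324 - 1) = 1/4323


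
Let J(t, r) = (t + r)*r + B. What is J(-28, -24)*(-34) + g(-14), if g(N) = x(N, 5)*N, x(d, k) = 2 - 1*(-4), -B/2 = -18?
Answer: -43740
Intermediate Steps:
B = 36 (B = -2*(-18) = 36)
x(d, k) = 6 (x(d, k) = 2 + 4 = 6)
g(N) = 6*N
J(t, r) = 36 + r*(r + t) (J(t, r) = (t + r)*r + 36 = (r + t)*r + 36 = r*(r + t) + 36 = 36 + r*(r + t))
J(-28, -24)*(-34) + g(-14) = (36 + (-24)² - 24*(-28))*(-34) + 6*(-14) = (36 + 576 + 672)*(-34) - 84 = 1284*(-34) - 84 = -43656 - 84 = -43740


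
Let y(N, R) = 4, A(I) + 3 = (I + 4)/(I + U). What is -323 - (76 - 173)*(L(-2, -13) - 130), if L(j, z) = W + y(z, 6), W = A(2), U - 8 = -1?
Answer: -38314/3 ≈ -12771.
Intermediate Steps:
U = 7 (U = 8 - 1 = 7)
A(I) = -3 + (4 + I)/(7 + I) (A(I) = -3 + (I + 4)/(I + 7) = -3 + (4 + I)/(7 + I))
W = -7/3 (W = (-17 - 2*2)/(7 + 2) = (-17 - 4)/9 = (⅑)*(-21) = -7/3 ≈ -2.3333)
L(j, z) = 5/3 (L(j, z) = -7/3 + 4 = 5/3)
-323 - (76 - 173)*(L(-2, -13) - 130) = -323 - (76 - 173)*(5/3 - 130) = -323 - (-97)*(-385)/3 = -323 - 1*37345/3 = -323 - 37345/3 = -38314/3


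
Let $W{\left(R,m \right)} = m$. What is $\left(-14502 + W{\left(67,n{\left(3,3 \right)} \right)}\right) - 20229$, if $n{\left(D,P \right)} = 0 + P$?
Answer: $-34728$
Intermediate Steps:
$n{\left(D,P \right)} = P$
$\left(-14502 + W{\left(67,n{\left(3,3 \right)} \right)}\right) - 20229 = \left(-14502 + 3\right) - 20229 = -14499 - 20229 = -34728$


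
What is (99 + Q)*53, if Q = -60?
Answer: 2067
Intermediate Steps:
(99 + Q)*53 = (99 - 60)*53 = 39*53 = 2067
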